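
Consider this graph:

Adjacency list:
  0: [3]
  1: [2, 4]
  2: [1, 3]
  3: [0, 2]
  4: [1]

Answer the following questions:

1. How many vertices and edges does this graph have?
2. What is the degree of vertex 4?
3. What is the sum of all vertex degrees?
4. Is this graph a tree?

Count: 5 vertices, 4 edges.
Vertex 4 has neighbors [1], degree = 1.
Handshaking lemma: 2 * 4 = 8.
A graph is a tree iff it is connected and has exactly n-1 edges. This graph is connected (all 5 vertices in one component) and has 5-1 = 4 edges. It is a tree.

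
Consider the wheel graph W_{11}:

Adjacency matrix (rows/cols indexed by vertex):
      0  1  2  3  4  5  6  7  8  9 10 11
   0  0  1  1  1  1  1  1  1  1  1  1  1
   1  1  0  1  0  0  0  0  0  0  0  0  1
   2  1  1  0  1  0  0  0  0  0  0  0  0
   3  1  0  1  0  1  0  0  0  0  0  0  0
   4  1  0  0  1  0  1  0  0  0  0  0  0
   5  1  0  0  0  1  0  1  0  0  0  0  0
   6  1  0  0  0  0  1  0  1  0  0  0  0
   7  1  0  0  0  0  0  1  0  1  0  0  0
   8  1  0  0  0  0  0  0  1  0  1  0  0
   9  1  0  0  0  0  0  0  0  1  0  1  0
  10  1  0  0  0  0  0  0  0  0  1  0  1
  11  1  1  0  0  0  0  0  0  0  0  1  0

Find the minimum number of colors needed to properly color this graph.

W_{11} = C_{11} plus a hub adjacent to every cycle vertex.
The outer cycle needs 3 colors (odd cycle); the hub is adjacent to all of them so needs a fresh color.
Chromatic number = 3 + 1 = 4.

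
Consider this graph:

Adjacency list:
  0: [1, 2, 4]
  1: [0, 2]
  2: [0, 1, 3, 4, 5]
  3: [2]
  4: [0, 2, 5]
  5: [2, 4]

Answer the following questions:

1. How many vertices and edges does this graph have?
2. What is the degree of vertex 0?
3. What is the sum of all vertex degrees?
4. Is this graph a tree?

Count: 6 vertices, 8 edges.
Vertex 0 has neighbors [1, 2, 4], degree = 3.
Handshaking lemma: 2 * 8 = 16.
A tree on 6 vertices has 5 edges. This graph has 8 edges (3 extra). Not a tree.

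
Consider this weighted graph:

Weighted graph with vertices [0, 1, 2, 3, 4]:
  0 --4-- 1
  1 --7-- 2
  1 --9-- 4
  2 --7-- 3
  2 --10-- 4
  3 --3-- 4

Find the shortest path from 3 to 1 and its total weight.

Using Dijkstra's algorithm from vertex 3:
Shortest path: 3 -> 4 -> 1
Total weight: 3 + 9 = 12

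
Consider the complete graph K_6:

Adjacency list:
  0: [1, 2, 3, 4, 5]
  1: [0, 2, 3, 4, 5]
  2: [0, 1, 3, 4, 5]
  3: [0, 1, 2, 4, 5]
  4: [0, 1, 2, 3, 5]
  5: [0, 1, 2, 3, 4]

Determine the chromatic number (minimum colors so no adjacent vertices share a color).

In K_6, every vertex is adjacent to every other vertex.
Each vertex needs a unique color.
Chromatic number = 6.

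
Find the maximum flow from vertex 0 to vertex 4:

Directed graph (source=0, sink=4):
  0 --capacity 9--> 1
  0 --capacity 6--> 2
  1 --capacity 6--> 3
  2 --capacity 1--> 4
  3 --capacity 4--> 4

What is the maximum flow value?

Computing max flow:
  Flow on (0->1): 4/9
  Flow on (0->2): 1/6
  Flow on (1->3): 4/6
  Flow on (2->4): 1/1
  Flow on (3->4): 4/4
Maximum flow = 5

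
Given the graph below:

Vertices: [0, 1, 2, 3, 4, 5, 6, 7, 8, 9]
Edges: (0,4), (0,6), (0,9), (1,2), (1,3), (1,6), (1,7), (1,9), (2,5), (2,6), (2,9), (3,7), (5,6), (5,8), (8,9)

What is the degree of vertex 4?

Vertex 4 has neighbors [0], so deg(4) = 1.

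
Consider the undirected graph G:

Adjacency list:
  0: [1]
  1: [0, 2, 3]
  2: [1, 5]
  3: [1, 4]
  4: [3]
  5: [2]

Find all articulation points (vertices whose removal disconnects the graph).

An articulation point is a vertex whose removal disconnects the graph.
Articulation points: [1, 2, 3]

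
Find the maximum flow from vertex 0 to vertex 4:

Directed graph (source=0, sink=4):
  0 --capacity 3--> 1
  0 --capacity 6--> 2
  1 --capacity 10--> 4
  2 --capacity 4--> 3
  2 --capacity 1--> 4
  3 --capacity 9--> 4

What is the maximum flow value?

Computing max flow:
  Flow on (0->1): 3/3
  Flow on (0->2): 5/6
  Flow on (1->4): 3/10
  Flow on (2->3): 4/4
  Flow on (2->4): 1/1
  Flow on (3->4): 4/9
Maximum flow = 8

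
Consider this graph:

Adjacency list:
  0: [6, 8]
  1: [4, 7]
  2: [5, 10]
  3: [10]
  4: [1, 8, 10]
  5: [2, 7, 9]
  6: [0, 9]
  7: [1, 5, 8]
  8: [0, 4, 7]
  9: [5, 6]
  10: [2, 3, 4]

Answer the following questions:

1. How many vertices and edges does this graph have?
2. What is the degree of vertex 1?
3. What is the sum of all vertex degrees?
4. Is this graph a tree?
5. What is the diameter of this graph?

Count: 11 vertices, 13 edges.
Vertex 1 has neighbors [4, 7], degree = 2.
Handshaking lemma: 2 * 13 = 26.
A tree on 11 vertices has 10 edges. This graph has 13 edges (3 extra). Not a tree.
Diameter (longest shortest path) = 5.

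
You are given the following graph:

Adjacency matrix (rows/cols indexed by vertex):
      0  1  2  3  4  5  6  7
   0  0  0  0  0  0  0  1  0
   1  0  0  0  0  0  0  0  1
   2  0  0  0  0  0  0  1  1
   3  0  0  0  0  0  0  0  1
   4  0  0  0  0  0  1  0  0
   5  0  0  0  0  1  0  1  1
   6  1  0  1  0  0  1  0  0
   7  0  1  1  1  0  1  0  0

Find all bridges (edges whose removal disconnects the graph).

A bridge is an edge whose removal increases the number of connected components.
Bridges found: (0,6), (1,7), (3,7), (4,5)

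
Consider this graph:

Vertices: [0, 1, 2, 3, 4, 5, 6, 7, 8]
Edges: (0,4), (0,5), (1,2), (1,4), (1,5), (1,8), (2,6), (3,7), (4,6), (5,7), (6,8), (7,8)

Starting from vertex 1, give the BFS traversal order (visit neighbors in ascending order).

BFS from vertex 1 (neighbors processed in ascending order):
Visit order: 1, 2, 4, 5, 8, 6, 0, 7, 3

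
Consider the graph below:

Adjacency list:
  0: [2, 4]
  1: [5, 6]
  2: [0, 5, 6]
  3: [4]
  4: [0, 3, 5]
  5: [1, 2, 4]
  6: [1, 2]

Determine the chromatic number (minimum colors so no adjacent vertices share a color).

The graph has a maximum clique of size 2 (lower bound on chromatic number).
A valid 2-coloring: {0: 1, 1: 0, 2: 0, 3: 1, 4: 0, 5: 1, 6: 1}.
Chromatic number = 2.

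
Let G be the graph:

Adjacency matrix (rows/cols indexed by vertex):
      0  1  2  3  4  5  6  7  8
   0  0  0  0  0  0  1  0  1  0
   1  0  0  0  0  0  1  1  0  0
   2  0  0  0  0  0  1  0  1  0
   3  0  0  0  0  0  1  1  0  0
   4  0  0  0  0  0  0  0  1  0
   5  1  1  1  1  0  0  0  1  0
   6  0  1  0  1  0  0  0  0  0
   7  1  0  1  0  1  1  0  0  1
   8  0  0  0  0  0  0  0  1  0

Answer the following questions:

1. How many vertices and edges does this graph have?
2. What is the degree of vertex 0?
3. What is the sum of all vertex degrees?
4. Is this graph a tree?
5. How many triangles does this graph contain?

Count: 9 vertices, 11 edges.
Vertex 0 has neighbors [5, 7], degree = 2.
Handshaking lemma: 2 * 11 = 22.
A tree on 9 vertices has 8 edges. This graph has 11 edges (3 extra). Not a tree.
Number of triangles = 2.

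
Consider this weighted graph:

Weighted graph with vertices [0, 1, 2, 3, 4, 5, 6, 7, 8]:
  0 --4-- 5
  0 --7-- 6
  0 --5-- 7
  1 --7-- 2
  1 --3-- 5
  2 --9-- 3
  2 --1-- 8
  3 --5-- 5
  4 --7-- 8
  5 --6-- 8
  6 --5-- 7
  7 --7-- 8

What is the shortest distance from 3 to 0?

Using Dijkstra's algorithm from vertex 3:
Shortest path: 3 -> 5 -> 0
Total weight: 5 + 4 = 9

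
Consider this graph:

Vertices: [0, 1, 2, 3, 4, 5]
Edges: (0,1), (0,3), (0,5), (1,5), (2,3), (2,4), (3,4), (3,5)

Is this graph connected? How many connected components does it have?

Checking connectivity: the graph has 1 connected component(s).
All vertices are reachable from each other. The graph IS connected.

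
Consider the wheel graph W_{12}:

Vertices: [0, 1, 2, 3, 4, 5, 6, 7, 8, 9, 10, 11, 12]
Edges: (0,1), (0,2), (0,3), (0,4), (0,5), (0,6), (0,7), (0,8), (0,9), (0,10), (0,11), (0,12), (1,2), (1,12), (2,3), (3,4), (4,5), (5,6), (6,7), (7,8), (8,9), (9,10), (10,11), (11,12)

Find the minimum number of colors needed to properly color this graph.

W_{12} = C_{12} plus a hub adjacent to every cycle vertex.
The outer cycle needs 2 colors (even cycle); the hub is adjacent to all of them so needs a fresh color.
Chromatic number = 2 + 1 = 3.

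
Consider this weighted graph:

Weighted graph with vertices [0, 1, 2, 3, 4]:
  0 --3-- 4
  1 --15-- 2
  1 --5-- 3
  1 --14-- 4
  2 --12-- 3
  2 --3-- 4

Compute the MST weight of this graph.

Applying Kruskal's algorithm (sort edges by weight, add if no cycle):
  Add (0,4) w=3
  Add (2,4) w=3
  Add (1,3) w=5
  Add (2,3) w=12
  Skip (1,4) w=14 (creates cycle)
  Skip (1,2) w=15 (creates cycle)
MST weight = 23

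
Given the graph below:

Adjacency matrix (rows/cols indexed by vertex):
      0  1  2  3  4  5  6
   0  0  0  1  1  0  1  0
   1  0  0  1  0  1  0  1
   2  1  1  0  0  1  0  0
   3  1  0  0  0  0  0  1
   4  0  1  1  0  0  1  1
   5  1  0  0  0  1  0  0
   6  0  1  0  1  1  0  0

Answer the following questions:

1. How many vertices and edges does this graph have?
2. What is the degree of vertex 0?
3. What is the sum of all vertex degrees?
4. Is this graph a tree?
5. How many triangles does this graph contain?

Count: 7 vertices, 10 edges.
Vertex 0 has neighbors [2, 3, 5], degree = 3.
Handshaking lemma: 2 * 10 = 20.
A tree on 7 vertices has 6 edges. This graph has 10 edges (4 extra). Not a tree.
Number of triangles = 2.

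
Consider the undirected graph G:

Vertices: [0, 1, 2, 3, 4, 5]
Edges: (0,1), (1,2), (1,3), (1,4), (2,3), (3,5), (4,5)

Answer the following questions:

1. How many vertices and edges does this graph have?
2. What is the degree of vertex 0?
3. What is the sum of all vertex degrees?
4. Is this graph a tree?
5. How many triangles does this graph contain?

Count: 6 vertices, 7 edges.
Vertex 0 has neighbors [1], degree = 1.
Handshaking lemma: 2 * 7 = 14.
A tree on 6 vertices has 5 edges. This graph has 7 edges (2 extra). Not a tree.
Number of triangles = 1.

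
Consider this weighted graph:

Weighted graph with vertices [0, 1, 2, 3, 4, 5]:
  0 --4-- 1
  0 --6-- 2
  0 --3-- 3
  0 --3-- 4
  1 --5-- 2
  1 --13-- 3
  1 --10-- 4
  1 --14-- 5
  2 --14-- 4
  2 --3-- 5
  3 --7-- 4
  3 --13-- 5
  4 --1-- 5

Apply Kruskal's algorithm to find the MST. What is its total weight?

Applying Kruskal's algorithm (sort edges by weight, add if no cycle):
  Add (4,5) w=1
  Add (0,3) w=3
  Add (0,4) w=3
  Add (2,5) w=3
  Add (0,1) w=4
  Skip (1,2) w=5 (creates cycle)
  Skip (0,2) w=6 (creates cycle)
  Skip (3,4) w=7 (creates cycle)
  Skip (1,4) w=10 (creates cycle)
  Skip (1,3) w=13 (creates cycle)
  Skip (3,5) w=13 (creates cycle)
  Skip (1,5) w=14 (creates cycle)
  Skip (2,4) w=14 (creates cycle)
MST weight = 14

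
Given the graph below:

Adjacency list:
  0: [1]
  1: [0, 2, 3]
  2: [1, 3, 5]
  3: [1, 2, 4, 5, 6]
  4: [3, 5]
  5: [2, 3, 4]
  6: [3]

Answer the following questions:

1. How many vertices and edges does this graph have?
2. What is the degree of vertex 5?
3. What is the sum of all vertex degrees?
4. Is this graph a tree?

Count: 7 vertices, 9 edges.
Vertex 5 has neighbors [2, 3, 4], degree = 3.
Handshaking lemma: 2 * 9 = 18.
A tree on 7 vertices has 6 edges. This graph has 9 edges (3 extra). Not a tree.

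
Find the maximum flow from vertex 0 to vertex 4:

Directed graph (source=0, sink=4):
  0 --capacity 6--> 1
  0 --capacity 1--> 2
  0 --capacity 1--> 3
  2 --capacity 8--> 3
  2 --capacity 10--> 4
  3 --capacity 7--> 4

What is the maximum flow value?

Computing max flow:
  Flow on (0->2): 1/1
  Flow on (0->3): 1/1
  Flow on (2->4): 1/10
  Flow on (3->4): 1/7
Maximum flow = 2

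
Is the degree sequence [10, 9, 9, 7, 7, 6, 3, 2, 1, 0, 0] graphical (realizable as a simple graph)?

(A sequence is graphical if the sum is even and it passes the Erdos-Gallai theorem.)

Sum of degrees = 54. Sum is even but fails Erdos-Gallai. The sequence is NOT graphical.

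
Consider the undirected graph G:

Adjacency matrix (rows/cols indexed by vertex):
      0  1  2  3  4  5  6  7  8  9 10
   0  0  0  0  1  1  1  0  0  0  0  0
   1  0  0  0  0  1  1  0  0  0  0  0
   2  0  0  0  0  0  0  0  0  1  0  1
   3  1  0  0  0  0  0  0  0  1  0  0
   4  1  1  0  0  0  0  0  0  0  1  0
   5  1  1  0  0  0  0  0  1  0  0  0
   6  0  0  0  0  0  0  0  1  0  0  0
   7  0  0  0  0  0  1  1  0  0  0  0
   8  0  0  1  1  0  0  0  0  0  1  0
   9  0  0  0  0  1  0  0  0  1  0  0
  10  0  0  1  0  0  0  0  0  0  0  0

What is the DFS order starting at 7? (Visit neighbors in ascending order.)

DFS from vertex 7 (neighbors processed in ascending order):
Visit order: 7, 5, 0, 3, 8, 2, 10, 9, 4, 1, 6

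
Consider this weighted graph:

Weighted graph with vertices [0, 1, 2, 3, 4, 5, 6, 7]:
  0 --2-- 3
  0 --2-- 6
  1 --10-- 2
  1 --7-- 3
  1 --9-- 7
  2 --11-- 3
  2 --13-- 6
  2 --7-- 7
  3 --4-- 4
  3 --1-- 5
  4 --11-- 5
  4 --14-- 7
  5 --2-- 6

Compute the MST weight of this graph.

Applying Kruskal's algorithm (sort edges by weight, add if no cycle):
  Add (3,5) w=1
  Add (0,3) w=2
  Add (0,6) w=2
  Skip (5,6) w=2 (creates cycle)
  Add (3,4) w=4
  Add (1,3) w=7
  Add (2,7) w=7
  Add (1,7) w=9
  Skip (1,2) w=10 (creates cycle)
  Skip (2,3) w=11 (creates cycle)
  Skip (4,5) w=11 (creates cycle)
  Skip (2,6) w=13 (creates cycle)
  Skip (4,7) w=14 (creates cycle)
MST weight = 32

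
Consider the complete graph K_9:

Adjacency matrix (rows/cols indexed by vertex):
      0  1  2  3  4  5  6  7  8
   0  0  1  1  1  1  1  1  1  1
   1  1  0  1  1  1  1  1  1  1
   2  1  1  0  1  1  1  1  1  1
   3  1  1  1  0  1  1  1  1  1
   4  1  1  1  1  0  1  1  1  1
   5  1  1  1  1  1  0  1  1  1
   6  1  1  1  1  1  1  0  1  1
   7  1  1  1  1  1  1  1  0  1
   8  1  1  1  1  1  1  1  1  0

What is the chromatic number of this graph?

In K_9, every vertex is adjacent to every other vertex.
Each vertex needs a unique color.
Chromatic number = 9.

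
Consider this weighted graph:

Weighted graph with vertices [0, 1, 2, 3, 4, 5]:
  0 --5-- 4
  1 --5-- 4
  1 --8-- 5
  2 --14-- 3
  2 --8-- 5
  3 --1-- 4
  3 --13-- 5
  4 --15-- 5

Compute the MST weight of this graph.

Applying Kruskal's algorithm (sort edges by weight, add if no cycle):
  Add (3,4) w=1
  Add (0,4) w=5
  Add (1,4) w=5
  Add (1,5) w=8
  Add (2,5) w=8
  Skip (3,5) w=13 (creates cycle)
  Skip (2,3) w=14 (creates cycle)
  Skip (4,5) w=15 (creates cycle)
MST weight = 27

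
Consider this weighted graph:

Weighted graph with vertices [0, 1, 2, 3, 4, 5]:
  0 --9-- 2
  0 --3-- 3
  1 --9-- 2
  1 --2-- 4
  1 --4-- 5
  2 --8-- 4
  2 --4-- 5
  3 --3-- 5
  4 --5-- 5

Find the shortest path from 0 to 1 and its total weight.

Using Dijkstra's algorithm from vertex 0:
Shortest path: 0 -> 3 -> 5 -> 1
Total weight: 3 + 3 + 4 = 10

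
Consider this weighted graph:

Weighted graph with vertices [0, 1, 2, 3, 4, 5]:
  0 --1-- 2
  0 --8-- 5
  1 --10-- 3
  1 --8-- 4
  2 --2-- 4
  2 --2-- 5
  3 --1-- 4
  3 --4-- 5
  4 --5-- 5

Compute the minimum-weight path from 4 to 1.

Using Dijkstra's algorithm from vertex 4:
Shortest path: 4 -> 1
Total weight: 8 = 8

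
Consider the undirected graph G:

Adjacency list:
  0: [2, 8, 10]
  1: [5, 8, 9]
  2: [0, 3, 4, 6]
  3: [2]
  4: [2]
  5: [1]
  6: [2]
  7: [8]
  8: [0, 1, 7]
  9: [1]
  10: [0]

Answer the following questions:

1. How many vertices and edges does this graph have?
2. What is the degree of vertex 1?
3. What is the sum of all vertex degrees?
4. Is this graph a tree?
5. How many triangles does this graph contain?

Count: 11 vertices, 10 edges.
Vertex 1 has neighbors [5, 8, 9], degree = 3.
Handshaking lemma: 2 * 10 = 20.
A graph is a tree iff it is connected and has exactly n-1 edges. This graph is connected (all 11 vertices in one component) and has 11-1 = 10 edges. It is a tree.
Number of triangles = 0.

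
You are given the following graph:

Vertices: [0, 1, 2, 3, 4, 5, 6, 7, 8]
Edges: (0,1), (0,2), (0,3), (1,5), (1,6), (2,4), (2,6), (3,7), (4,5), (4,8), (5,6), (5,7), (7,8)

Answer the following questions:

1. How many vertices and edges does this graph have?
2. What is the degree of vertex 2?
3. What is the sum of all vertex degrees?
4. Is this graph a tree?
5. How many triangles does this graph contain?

Count: 9 vertices, 13 edges.
Vertex 2 has neighbors [0, 4, 6], degree = 3.
Handshaking lemma: 2 * 13 = 26.
A tree on 9 vertices has 8 edges. This graph has 13 edges (5 extra). Not a tree.
Number of triangles = 1.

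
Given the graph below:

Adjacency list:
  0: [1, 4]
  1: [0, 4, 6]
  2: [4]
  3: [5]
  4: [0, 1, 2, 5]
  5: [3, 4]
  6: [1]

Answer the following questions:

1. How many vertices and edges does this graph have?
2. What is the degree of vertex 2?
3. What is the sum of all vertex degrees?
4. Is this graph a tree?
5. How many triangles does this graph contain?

Count: 7 vertices, 7 edges.
Vertex 2 has neighbors [4], degree = 1.
Handshaking lemma: 2 * 7 = 14.
A tree on 7 vertices has 6 edges. This graph has 7 edges (1 extra). Not a tree.
Number of triangles = 1.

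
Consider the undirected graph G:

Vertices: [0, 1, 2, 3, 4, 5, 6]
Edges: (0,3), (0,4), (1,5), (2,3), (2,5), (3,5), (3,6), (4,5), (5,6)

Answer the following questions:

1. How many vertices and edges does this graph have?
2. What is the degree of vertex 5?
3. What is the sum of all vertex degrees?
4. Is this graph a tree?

Count: 7 vertices, 9 edges.
Vertex 5 has neighbors [1, 2, 3, 4, 6], degree = 5.
Handshaking lemma: 2 * 9 = 18.
A tree on 7 vertices has 6 edges. This graph has 9 edges (3 extra). Not a tree.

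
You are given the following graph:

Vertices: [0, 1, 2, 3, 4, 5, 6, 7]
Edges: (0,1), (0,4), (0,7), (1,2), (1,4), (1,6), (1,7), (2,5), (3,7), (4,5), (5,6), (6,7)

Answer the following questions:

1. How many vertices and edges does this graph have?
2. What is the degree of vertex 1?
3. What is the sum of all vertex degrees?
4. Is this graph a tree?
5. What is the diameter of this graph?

Count: 8 vertices, 12 edges.
Vertex 1 has neighbors [0, 2, 4, 6, 7], degree = 5.
Handshaking lemma: 2 * 12 = 24.
A tree on 8 vertices has 7 edges. This graph has 12 edges (5 extra). Not a tree.
Diameter (longest shortest path) = 3.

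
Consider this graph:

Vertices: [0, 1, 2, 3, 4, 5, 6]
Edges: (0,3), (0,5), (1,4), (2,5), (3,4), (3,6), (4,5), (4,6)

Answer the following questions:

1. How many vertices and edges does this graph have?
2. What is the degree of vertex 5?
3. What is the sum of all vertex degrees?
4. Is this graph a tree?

Count: 7 vertices, 8 edges.
Vertex 5 has neighbors [0, 2, 4], degree = 3.
Handshaking lemma: 2 * 8 = 16.
A tree on 7 vertices has 6 edges. This graph has 8 edges (2 extra). Not a tree.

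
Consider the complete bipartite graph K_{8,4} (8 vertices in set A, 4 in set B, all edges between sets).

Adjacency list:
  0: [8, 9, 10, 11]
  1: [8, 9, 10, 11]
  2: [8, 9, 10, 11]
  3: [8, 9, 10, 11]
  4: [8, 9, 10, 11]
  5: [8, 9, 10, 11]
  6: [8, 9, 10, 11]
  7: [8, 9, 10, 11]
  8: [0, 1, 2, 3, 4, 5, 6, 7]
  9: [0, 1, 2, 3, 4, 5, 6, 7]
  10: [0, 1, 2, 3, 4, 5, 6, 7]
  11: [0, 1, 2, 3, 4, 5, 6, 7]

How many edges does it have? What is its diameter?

K_{8,4} has 8 * 4 = 32 edges.
Any vertex reaches any opposite-side vertex in 1 step; same-side vertices reach in 2 steps via any opposite-side vertex.
Diameter = 2.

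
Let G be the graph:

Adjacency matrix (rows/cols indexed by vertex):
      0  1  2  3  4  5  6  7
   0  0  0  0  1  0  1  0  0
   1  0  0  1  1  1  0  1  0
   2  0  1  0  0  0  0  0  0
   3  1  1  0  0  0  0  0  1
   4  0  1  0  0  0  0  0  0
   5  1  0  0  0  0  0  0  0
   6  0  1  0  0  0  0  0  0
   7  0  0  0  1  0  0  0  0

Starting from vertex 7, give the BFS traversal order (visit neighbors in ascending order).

BFS from vertex 7 (neighbors processed in ascending order):
Visit order: 7, 3, 0, 1, 5, 2, 4, 6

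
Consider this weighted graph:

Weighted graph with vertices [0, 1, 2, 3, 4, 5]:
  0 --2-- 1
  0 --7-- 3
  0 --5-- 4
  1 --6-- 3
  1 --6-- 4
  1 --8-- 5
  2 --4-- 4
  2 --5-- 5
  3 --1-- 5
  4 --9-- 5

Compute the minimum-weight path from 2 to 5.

Using Dijkstra's algorithm from vertex 2:
Shortest path: 2 -> 5
Total weight: 5 = 5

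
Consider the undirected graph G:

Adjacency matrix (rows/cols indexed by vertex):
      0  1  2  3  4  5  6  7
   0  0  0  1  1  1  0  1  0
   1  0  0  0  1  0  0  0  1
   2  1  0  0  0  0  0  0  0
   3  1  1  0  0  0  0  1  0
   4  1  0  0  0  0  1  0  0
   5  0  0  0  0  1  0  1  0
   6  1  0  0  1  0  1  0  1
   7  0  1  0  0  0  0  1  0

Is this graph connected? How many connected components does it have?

Checking connectivity: the graph has 1 connected component(s).
All vertices are reachable from each other. The graph IS connected.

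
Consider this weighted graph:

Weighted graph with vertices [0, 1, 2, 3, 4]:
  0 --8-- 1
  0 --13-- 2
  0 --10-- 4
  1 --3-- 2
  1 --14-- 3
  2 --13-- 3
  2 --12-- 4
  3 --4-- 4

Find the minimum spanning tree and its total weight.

Applying Kruskal's algorithm (sort edges by weight, add if no cycle):
  Add (1,2) w=3
  Add (3,4) w=4
  Add (0,1) w=8
  Add (0,4) w=10
  Skip (2,4) w=12 (creates cycle)
  Skip (0,2) w=13 (creates cycle)
  Skip (2,3) w=13 (creates cycle)
  Skip (1,3) w=14 (creates cycle)
MST weight = 25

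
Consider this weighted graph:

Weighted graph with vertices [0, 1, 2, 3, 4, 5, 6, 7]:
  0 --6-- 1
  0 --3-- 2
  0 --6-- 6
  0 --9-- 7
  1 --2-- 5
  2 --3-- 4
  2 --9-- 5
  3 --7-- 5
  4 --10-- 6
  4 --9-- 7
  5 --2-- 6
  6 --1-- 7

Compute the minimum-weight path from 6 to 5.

Using Dijkstra's algorithm from vertex 6:
Shortest path: 6 -> 5
Total weight: 2 = 2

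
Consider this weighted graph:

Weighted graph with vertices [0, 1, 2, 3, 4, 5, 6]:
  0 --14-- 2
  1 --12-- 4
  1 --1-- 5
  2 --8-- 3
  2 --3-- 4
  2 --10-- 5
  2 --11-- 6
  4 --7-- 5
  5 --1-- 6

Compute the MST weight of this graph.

Applying Kruskal's algorithm (sort edges by weight, add if no cycle):
  Add (1,5) w=1
  Add (5,6) w=1
  Add (2,4) w=3
  Add (4,5) w=7
  Add (2,3) w=8
  Skip (2,5) w=10 (creates cycle)
  Skip (2,6) w=11 (creates cycle)
  Skip (1,4) w=12 (creates cycle)
  Add (0,2) w=14
MST weight = 34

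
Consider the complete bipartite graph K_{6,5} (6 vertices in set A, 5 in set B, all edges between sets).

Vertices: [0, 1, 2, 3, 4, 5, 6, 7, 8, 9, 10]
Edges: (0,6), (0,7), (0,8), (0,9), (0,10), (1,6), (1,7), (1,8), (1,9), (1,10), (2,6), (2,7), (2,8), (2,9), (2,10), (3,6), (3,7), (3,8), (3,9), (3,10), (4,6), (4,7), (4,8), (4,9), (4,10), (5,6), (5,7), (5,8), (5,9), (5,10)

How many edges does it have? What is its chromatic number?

K_{6,5} has 6 * 5 = 30 edges.
Bipartite graphs have chromatic number 2 (color each partition differently).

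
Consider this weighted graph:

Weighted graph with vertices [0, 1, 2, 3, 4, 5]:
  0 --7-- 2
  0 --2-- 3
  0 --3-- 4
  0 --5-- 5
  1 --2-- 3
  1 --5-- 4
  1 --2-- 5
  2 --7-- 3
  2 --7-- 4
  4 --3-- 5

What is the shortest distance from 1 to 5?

Using Dijkstra's algorithm from vertex 1:
Shortest path: 1 -> 5
Total weight: 2 = 2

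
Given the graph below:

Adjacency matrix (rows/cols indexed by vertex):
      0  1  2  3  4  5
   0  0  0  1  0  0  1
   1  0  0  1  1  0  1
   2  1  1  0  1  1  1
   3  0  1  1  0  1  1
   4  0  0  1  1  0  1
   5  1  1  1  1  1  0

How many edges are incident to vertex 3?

Vertex 3 has neighbors [1, 2, 4, 5], so deg(3) = 4.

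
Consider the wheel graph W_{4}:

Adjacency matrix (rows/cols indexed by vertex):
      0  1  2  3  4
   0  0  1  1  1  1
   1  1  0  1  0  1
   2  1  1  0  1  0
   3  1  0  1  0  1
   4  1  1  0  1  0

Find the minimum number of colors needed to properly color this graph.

W_{4} = C_{4} plus a hub adjacent to every cycle vertex.
The outer cycle needs 2 colors (even cycle); the hub is adjacent to all of them so needs a fresh color.
Chromatic number = 2 + 1 = 3.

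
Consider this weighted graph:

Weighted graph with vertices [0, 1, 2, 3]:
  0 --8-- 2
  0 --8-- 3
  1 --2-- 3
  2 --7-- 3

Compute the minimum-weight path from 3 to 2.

Using Dijkstra's algorithm from vertex 3:
Shortest path: 3 -> 2
Total weight: 7 = 7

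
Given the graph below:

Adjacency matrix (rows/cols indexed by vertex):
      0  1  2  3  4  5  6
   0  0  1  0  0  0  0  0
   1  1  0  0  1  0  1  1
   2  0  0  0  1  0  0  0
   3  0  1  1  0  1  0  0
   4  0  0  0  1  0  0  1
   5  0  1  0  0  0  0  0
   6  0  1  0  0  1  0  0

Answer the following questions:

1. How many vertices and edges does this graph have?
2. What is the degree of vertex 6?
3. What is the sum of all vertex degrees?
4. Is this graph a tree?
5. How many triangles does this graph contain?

Count: 7 vertices, 7 edges.
Vertex 6 has neighbors [1, 4], degree = 2.
Handshaking lemma: 2 * 7 = 14.
A tree on 7 vertices has 6 edges. This graph has 7 edges (1 extra). Not a tree.
Number of triangles = 0.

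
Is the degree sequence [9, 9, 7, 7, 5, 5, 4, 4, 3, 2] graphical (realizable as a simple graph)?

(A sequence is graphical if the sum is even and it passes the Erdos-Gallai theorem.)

Sum of degrees = 55. Sum is odd, so the sequence is NOT graphical.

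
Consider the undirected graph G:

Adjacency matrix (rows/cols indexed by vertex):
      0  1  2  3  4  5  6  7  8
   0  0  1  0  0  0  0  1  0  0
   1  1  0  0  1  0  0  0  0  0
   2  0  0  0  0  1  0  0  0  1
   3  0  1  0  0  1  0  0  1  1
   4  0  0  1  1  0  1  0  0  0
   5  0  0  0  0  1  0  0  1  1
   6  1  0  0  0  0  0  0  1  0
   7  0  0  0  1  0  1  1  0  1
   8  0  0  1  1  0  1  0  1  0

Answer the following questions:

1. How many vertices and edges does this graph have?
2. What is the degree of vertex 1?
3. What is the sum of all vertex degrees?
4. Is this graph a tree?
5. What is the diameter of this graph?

Count: 9 vertices, 13 edges.
Vertex 1 has neighbors [0, 3], degree = 2.
Handshaking lemma: 2 * 13 = 26.
A tree on 9 vertices has 8 edges. This graph has 13 edges (5 extra). Not a tree.
Diameter (longest shortest path) = 4.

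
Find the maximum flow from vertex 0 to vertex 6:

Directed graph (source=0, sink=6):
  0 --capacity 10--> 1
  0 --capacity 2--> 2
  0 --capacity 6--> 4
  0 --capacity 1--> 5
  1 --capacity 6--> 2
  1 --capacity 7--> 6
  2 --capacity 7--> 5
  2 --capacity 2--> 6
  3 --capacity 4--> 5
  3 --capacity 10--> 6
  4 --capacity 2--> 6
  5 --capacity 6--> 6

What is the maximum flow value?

Computing max flow:
  Flow on (0->1): 10/10
  Flow on (0->2): 2/2
  Flow on (0->4): 2/6
  Flow on (0->5): 1/1
  Flow on (1->2): 3/6
  Flow on (1->6): 7/7
  Flow on (2->5): 3/7
  Flow on (2->6): 2/2
  Flow on (4->6): 2/2
  Flow on (5->6): 4/6
Maximum flow = 15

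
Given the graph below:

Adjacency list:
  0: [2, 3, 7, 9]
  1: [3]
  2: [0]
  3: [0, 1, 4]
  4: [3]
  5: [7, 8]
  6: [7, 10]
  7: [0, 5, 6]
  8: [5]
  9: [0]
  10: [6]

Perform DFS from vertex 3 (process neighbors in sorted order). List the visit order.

DFS from vertex 3 (neighbors processed in ascending order):
Visit order: 3, 0, 2, 7, 5, 8, 6, 10, 9, 1, 4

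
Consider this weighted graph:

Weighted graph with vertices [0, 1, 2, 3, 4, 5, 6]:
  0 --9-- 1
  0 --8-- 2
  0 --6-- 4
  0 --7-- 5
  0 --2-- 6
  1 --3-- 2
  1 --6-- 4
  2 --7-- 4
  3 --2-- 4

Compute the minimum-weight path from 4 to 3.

Using Dijkstra's algorithm from vertex 4:
Shortest path: 4 -> 3
Total weight: 2 = 2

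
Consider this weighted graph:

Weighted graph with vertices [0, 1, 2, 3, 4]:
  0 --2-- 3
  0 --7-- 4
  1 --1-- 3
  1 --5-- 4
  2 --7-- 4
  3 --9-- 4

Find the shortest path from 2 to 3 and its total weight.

Using Dijkstra's algorithm from vertex 2:
Shortest path: 2 -> 4 -> 1 -> 3
Total weight: 7 + 5 + 1 = 13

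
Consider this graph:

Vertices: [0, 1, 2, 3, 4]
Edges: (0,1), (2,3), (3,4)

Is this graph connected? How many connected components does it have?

Checking connectivity: the graph has 2 connected component(s).
Components: [[0, 1], [2, 3, 4]]. The graph is NOT connected.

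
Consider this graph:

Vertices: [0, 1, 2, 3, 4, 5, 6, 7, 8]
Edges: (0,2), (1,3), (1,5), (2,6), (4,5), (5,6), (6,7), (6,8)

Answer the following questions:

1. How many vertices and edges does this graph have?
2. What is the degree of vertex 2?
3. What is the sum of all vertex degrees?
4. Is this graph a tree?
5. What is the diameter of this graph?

Count: 9 vertices, 8 edges.
Vertex 2 has neighbors [0, 6], degree = 2.
Handshaking lemma: 2 * 8 = 16.
A graph is a tree iff it is connected and has exactly n-1 edges. This graph is connected (all 9 vertices in one component) and has 9-1 = 8 edges. It is a tree.
Diameter (longest shortest path) = 5.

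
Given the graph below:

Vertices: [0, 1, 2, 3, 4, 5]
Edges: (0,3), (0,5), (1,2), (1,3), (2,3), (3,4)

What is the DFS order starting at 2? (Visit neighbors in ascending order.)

DFS from vertex 2 (neighbors processed in ascending order):
Visit order: 2, 1, 3, 0, 5, 4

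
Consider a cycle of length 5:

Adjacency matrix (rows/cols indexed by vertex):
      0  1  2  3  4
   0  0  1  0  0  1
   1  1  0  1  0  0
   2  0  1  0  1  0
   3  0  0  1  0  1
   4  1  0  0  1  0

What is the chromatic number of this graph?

This is an odd cycle (C_5). Odd cycles are not bipartite (any 2-coloring forces two adjacent vertices to match), and 3 colors suffice.
Chromatic number = 3.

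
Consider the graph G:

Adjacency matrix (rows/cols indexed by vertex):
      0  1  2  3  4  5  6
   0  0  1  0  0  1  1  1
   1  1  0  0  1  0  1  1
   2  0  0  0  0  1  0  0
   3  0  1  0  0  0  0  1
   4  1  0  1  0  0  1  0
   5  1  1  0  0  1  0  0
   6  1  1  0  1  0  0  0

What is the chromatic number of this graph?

The graph has a maximum clique of size 3 (lower bound on chromatic number).
A valid 3-coloring: {0: 0, 1: 1, 2: 0, 3: 0, 4: 1, 5: 2, 6: 2}.
Chromatic number = 3.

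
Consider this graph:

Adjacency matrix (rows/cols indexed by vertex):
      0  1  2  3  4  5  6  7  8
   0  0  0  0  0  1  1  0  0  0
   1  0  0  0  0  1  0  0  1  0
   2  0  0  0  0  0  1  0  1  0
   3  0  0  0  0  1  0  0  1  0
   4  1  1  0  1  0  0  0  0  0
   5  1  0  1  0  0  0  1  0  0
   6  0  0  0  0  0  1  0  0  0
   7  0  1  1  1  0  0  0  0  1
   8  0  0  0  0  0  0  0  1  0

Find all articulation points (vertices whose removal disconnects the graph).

An articulation point is a vertex whose removal disconnects the graph.
Articulation points: [5, 7]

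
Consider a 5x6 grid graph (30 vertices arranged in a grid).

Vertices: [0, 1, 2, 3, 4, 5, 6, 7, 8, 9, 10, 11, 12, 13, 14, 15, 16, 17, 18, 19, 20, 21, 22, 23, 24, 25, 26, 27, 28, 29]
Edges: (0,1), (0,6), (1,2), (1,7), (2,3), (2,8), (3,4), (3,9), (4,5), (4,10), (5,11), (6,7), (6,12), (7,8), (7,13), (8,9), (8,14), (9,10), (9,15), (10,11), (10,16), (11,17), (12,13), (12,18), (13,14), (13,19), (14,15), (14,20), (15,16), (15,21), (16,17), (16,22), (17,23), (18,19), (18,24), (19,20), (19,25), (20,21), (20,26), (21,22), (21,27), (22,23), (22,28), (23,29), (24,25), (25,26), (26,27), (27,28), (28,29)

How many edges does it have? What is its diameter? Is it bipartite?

A 5x6 grid has 24 vertical edges and 25 horizontal edges.
Total edges = 24 + 25 = 49.
Diameter = (5-1) + (6-1) = 9 (corner to opposite corner).
Grid graphs are bipartite (checkerboard coloring).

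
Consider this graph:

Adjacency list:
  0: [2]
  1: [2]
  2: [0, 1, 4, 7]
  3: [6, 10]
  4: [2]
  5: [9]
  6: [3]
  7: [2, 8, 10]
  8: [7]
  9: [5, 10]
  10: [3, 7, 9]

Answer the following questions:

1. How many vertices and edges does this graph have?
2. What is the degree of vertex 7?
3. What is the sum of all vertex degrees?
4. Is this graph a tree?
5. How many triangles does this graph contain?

Count: 11 vertices, 10 edges.
Vertex 7 has neighbors [2, 8, 10], degree = 3.
Handshaking lemma: 2 * 10 = 20.
A graph is a tree iff it is connected and has exactly n-1 edges. This graph is connected (all 11 vertices in one component) and has 11-1 = 10 edges. It is a tree.
Number of triangles = 0.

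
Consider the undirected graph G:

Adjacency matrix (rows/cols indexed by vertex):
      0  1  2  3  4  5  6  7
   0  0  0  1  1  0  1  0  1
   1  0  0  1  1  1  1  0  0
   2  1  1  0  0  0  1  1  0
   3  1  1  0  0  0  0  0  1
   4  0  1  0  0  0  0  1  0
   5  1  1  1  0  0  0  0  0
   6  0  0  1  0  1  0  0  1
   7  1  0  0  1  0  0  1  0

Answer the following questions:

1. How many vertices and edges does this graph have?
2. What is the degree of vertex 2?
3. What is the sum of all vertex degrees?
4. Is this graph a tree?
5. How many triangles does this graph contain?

Count: 8 vertices, 13 edges.
Vertex 2 has neighbors [0, 1, 5, 6], degree = 4.
Handshaking lemma: 2 * 13 = 26.
A tree on 8 vertices has 7 edges. This graph has 13 edges (6 extra). Not a tree.
Number of triangles = 3.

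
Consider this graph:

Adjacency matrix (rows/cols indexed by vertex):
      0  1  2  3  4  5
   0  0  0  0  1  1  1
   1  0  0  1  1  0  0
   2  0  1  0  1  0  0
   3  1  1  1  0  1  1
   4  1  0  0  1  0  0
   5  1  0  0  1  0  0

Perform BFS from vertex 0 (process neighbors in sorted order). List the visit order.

BFS from vertex 0 (neighbors processed in ascending order):
Visit order: 0, 3, 4, 5, 1, 2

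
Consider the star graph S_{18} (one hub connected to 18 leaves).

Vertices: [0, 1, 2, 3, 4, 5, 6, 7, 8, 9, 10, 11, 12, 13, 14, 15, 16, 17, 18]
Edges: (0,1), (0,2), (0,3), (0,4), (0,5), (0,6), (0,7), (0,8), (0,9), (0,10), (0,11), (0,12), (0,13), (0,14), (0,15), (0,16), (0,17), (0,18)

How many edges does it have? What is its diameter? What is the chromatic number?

Star graph S_{18}: the hub connects to all 18 leaves.
Edges = 18.
Diameter = 2 (any leaf to hub is 1, leaf to leaf through hub is 2).
Star graphs are bipartite (hub vs leaves), so chromatic number = 2.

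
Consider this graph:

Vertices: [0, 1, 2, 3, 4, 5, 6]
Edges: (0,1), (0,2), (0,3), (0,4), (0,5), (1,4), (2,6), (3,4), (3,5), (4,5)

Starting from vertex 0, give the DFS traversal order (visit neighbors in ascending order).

DFS from vertex 0 (neighbors processed in ascending order):
Visit order: 0, 1, 4, 3, 5, 2, 6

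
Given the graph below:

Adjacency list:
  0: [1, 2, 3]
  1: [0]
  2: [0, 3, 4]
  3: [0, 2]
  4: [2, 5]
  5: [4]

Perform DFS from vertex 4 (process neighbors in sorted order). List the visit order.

DFS from vertex 4 (neighbors processed in ascending order):
Visit order: 4, 2, 0, 1, 3, 5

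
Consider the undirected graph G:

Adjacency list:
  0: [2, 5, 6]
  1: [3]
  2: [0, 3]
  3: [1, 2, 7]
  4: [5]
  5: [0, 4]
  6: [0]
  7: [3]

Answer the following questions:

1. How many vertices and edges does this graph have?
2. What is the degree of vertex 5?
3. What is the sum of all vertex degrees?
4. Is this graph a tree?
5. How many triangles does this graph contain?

Count: 8 vertices, 7 edges.
Vertex 5 has neighbors [0, 4], degree = 2.
Handshaking lemma: 2 * 7 = 14.
A graph is a tree iff it is connected and has exactly n-1 edges. This graph is connected (all 8 vertices in one component) and has 8-1 = 7 edges. It is a tree.
Number of triangles = 0.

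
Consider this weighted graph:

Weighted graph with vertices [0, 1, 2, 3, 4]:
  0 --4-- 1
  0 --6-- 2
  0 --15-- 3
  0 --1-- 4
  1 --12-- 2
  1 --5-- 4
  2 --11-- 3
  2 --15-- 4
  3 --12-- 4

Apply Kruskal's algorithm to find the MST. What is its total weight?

Applying Kruskal's algorithm (sort edges by weight, add if no cycle):
  Add (0,4) w=1
  Add (0,1) w=4
  Skip (1,4) w=5 (creates cycle)
  Add (0,2) w=6
  Add (2,3) w=11
  Skip (1,2) w=12 (creates cycle)
  Skip (3,4) w=12 (creates cycle)
  Skip (0,3) w=15 (creates cycle)
  Skip (2,4) w=15 (creates cycle)
MST weight = 22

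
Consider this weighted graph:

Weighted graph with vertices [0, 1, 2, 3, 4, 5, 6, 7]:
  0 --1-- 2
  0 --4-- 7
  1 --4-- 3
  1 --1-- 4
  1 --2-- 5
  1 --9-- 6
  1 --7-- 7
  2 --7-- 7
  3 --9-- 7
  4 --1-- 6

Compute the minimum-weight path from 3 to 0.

Using Dijkstra's algorithm from vertex 3:
Shortest path: 3 -> 7 -> 0
Total weight: 9 + 4 = 13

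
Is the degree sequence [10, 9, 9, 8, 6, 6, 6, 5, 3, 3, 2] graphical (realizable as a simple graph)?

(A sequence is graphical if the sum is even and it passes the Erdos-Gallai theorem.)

Sum of degrees = 67. Sum is odd, so the sequence is NOT graphical.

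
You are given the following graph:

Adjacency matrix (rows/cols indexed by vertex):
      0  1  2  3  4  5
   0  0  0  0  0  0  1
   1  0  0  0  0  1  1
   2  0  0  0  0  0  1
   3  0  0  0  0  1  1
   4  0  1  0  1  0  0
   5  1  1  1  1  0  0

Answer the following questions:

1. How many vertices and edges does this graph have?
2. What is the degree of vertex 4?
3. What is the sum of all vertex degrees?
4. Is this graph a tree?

Count: 6 vertices, 6 edges.
Vertex 4 has neighbors [1, 3], degree = 2.
Handshaking lemma: 2 * 6 = 12.
A tree on 6 vertices has 5 edges. This graph has 6 edges (1 extra). Not a tree.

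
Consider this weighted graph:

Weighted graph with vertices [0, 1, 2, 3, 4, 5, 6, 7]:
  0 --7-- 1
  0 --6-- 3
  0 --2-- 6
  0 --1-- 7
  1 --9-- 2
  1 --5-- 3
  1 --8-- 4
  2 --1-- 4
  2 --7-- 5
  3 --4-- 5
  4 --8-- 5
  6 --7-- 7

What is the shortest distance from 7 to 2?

Using Dijkstra's algorithm from vertex 7:
Shortest path: 7 -> 0 -> 1 -> 2
Total weight: 1 + 7 + 9 = 17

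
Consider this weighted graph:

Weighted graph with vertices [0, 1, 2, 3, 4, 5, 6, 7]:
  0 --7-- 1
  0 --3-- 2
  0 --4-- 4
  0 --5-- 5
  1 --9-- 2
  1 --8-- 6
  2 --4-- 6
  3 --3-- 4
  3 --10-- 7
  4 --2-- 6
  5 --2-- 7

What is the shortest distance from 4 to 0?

Using Dijkstra's algorithm from vertex 4:
Shortest path: 4 -> 0
Total weight: 4 = 4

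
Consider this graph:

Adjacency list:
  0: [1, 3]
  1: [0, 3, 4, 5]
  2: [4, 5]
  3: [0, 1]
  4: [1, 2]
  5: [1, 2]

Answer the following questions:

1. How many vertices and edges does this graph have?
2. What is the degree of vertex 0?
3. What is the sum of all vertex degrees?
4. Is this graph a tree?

Count: 6 vertices, 7 edges.
Vertex 0 has neighbors [1, 3], degree = 2.
Handshaking lemma: 2 * 7 = 14.
A tree on 6 vertices has 5 edges. This graph has 7 edges (2 extra). Not a tree.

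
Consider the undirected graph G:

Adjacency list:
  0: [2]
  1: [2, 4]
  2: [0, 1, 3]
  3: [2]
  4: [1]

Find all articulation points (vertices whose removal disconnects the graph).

An articulation point is a vertex whose removal disconnects the graph.
Articulation points: [1, 2]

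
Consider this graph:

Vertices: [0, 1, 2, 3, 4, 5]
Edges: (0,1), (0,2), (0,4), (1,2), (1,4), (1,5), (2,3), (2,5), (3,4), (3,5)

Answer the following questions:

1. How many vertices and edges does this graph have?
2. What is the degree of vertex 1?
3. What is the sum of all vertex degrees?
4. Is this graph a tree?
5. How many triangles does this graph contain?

Count: 6 vertices, 10 edges.
Vertex 1 has neighbors [0, 2, 4, 5], degree = 4.
Handshaking lemma: 2 * 10 = 20.
A tree on 6 vertices has 5 edges. This graph has 10 edges (5 extra). Not a tree.
Number of triangles = 4.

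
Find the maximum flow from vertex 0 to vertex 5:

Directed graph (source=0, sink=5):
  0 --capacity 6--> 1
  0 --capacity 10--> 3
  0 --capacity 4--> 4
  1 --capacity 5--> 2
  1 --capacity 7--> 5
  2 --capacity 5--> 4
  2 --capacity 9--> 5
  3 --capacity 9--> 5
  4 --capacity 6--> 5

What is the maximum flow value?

Computing max flow:
  Flow on (0->1): 6/6
  Flow on (0->3): 9/10
  Flow on (0->4): 4/4
  Flow on (1->5): 6/7
  Flow on (3->5): 9/9
  Flow on (4->5): 4/6
Maximum flow = 19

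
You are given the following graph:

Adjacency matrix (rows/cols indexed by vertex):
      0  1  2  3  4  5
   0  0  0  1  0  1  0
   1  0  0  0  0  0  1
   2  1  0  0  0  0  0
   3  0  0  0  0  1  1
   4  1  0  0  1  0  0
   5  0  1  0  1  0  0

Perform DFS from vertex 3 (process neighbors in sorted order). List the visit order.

DFS from vertex 3 (neighbors processed in ascending order):
Visit order: 3, 4, 0, 2, 5, 1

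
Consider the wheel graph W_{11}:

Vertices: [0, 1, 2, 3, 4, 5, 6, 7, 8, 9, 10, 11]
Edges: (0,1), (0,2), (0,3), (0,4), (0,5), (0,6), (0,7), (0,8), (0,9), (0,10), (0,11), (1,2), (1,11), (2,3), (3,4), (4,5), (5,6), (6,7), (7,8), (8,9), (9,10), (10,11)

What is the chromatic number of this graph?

W_{11} = C_{11} plus a hub adjacent to every cycle vertex.
The outer cycle needs 3 colors (odd cycle); the hub is adjacent to all of them so needs a fresh color.
Chromatic number = 3 + 1 = 4.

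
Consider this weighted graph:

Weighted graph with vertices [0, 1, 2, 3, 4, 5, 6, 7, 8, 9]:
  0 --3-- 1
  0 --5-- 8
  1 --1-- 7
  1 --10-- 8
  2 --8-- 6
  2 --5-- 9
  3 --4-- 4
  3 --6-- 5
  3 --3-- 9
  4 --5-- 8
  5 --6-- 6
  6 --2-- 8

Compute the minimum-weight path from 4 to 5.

Using Dijkstra's algorithm from vertex 4:
Shortest path: 4 -> 3 -> 5
Total weight: 4 + 6 = 10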